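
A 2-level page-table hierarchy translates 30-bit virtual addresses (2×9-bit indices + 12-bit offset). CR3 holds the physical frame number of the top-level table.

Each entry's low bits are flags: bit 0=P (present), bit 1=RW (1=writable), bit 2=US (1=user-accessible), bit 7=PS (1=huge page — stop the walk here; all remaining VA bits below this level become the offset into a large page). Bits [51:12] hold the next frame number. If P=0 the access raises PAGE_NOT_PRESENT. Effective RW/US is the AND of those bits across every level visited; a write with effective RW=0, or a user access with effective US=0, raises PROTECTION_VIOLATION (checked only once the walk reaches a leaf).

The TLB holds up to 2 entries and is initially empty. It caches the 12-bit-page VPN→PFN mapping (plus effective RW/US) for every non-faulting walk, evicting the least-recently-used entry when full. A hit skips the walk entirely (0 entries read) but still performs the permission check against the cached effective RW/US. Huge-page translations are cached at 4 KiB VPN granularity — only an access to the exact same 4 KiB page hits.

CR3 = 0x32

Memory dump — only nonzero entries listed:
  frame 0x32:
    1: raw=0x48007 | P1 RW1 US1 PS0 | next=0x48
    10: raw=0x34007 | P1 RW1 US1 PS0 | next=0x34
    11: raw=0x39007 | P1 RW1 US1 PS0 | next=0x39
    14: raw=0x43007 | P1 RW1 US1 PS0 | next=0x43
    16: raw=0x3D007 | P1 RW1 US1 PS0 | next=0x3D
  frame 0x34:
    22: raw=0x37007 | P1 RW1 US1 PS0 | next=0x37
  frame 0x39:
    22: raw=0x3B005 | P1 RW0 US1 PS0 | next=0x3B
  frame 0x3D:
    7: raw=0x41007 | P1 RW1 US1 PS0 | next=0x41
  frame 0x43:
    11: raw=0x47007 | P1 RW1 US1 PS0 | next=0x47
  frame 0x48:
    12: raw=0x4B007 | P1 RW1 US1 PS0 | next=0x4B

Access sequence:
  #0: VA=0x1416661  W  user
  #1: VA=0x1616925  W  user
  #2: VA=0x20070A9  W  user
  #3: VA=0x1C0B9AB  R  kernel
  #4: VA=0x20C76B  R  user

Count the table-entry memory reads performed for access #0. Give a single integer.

Trace:
#0 VA=0x1416661 (w,user):
  L0 @0x32[10] → 0x34007  P=1,RW=1,US=1,PS=0
  L1 @0x34[22] → 0x37007  P=1,RW=1,US=1,PS=0
  ⇒ phys 0x37661  [2 reads]
#1 VA=0x1616925 (w,user):
  L0 @0x32[11] → 0x39007  P=1,RW=1,US=1,PS=0
  L1 @0x39[22] → 0x3B005  P=1,RW=0,US=1,PS=0
  → PROTECTION_VIOLATION  (2 entries read)
#2 VA=0x20070A9 (w,user):
  L0 @0x32[16] → 0x3D007  P=1,RW=1,US=1,PS=0
  L1 @0x3D[7] → 0x41007  P=1,RW=1,US=1,PS=0
  ⇒ phys 0x410A9  [2 reads]
#3 VA=0x1C0B9AB (r,kernel):
  L0 @0x32[14] → 0x43007  P=1,RW=1,US=1,PS=0
  L1 @0x43[11] → 0x47007  P=1,RW=1,US=1,PS=0
  ⇒ phys 0x479AB  [2 reads]
#4 VA=0x20C76B (r,user):
  L0 @0x32[1] → 0x48007  P=1,RW=1,US=1,PS=0
  L1 @0x48[12] → 0x4B007  P=1,RW=1,US=1,PS=0
  ⇒ phys 0x4B76B  [2 reads]

Entries read for #0: 2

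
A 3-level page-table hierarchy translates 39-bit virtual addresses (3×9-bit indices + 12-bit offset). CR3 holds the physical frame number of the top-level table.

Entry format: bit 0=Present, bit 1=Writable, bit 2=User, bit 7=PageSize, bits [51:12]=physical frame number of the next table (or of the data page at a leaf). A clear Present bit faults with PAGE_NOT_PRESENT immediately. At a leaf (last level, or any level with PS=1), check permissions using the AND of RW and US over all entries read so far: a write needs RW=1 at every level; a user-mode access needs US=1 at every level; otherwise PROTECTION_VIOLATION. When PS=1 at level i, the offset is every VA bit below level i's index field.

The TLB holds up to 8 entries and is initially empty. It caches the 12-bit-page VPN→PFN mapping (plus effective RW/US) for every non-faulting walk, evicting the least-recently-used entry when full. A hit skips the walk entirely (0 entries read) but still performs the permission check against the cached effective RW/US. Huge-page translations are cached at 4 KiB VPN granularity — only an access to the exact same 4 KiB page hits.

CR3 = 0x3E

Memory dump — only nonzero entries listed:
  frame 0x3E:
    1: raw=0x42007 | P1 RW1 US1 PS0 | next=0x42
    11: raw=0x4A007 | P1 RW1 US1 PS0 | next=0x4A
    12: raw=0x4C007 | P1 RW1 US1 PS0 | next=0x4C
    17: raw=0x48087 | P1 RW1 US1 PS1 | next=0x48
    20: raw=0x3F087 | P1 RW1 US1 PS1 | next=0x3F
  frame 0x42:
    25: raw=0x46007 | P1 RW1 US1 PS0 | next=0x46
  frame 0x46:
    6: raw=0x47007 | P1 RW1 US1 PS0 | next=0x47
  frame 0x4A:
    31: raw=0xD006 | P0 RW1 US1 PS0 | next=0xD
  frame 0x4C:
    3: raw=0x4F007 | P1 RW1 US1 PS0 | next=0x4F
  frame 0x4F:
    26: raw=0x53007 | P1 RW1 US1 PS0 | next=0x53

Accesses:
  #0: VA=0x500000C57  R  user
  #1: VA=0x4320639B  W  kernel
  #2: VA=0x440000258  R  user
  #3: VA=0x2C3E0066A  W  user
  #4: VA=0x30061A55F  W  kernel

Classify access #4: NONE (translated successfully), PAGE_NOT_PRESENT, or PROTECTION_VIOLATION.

Per-access translation:
#0 VA=0x500000C57 (r,user):
  L0 @0x3E[20] → 0x3F087  P=1,RW=1,US=1,PS=1
  ⇒ phys 0x3FC57 (huge @L0)  [1 reads]
#1 VA=0x4320639B (w,kernel):
  L0 @0x3E[1] → 0x42007  P=1,RW=1,US=1,PS=0
  L1 @0x42[25] → 0x46007  P=1,RW=1,US=1,PS=0
  L2 @0x46[6] → 0x47007  P=1,RW=1,US=1,PS=0
  ⇒ phys 0x4739B  [3 reads]
#2 VA=0x440000258 (r,user):
  L0 @0x3E[17] → 0x48087  P=1,RW=1,US=1,PS=1
  ⇒ phys 0x48258 (huge @L0)  [1 reads]
#3 VA=0x2C3E0066A (w,user):
  L0 @0x3E[11] → 0x4A007  P=1,RW=1,US=1,PS=0
  L1 @0x4A[31] → 0xD006  P=0,RW=1,US=1,PS=0
  ✗ PAGE_NOT_PRESENT  [2 reads]
#4 VA=0x30061A55F (w,kernel):
  L0 @0x3E[12] → 0x4C007  P=1,RW=1,US=1,PS=0
  L1 @0x4C[3] → 0x4F007  P=1,RW=1,US=1,PS=0
  L2 @0x4F[26] → 0x53007  P=1,RW=1,US=1,PS=0
  ⇒ phys 0x5355F  [3 reads]

Access #4 fault: NONE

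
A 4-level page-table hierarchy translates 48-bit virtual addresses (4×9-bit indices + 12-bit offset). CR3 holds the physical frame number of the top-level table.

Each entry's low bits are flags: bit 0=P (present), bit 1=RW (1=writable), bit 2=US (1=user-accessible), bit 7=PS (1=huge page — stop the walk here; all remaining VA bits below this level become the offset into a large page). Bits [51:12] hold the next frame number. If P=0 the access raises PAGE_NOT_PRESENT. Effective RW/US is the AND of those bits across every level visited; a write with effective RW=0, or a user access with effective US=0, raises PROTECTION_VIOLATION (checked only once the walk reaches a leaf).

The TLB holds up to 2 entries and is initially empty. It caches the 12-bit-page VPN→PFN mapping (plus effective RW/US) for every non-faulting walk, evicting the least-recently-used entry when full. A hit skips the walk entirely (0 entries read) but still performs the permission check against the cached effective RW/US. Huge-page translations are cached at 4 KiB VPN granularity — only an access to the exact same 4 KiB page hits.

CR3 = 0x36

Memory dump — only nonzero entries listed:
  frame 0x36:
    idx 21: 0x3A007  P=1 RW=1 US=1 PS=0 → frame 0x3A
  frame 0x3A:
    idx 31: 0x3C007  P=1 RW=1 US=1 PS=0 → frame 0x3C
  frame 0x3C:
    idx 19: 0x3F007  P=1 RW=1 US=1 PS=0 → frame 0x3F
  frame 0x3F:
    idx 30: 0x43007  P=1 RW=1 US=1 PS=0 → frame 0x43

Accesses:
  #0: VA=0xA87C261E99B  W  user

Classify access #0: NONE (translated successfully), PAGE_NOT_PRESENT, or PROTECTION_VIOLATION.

Trace:
#0 VA=0xA87C261E99B (w,user):
  L0 @0x36[21] → 0x3A007  P=1,RW=1,US=1,PS=0
  L1 @0x3A[31] → 0x3C007  P=1,RW=1,US=1,PS=0
  L2 @0x3C[19] → 0x3F007  P=1,RW=1,US=1,PS=0
  L3 @0x3F[30] → 0x43007  P=1,RW=1,US=1,PS=0
  ✓ 0x4399B  — 4 lookups

Access #0 fault: NONE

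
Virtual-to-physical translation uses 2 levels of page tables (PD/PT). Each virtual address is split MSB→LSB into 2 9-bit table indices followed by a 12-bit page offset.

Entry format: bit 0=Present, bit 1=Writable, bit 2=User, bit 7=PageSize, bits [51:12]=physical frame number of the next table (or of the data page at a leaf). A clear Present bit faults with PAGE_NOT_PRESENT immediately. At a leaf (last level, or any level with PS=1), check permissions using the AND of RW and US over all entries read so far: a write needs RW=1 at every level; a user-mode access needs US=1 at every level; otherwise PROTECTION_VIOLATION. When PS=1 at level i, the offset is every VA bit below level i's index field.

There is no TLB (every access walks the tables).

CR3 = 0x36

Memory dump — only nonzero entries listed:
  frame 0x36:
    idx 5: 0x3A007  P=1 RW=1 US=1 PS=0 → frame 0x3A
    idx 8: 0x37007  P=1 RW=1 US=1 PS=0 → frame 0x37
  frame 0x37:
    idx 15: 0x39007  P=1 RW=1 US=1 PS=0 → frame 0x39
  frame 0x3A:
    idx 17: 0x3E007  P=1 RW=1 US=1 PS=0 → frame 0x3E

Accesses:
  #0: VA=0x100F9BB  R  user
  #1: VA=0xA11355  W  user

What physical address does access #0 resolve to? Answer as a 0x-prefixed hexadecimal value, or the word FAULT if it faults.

Trace:
#0 VA=0x100F9BB (r,user):
  [0] read 0x36 idx=8: raw=0x37007 flags P=1 W=1 U=1 S=0
  [1] read 0x37 idx=15: raw=0x39007 flags P=1 W=1 U=1 S=0
  ⇒ phys 0x399BB  [2 reads]
#1 VA=0xA11355 (w,user):
  [0] read 0x36 idx=5: raw=0x3A007 flags P=1 W=1 U=1 S=0
  [1] read 0x3A idx=17: raw=0x3E007 flags P=1 W=1 U=1 S=0
  ⇒ phys 0x3E355  [2 reads]

Access #0 PA: 0x399BB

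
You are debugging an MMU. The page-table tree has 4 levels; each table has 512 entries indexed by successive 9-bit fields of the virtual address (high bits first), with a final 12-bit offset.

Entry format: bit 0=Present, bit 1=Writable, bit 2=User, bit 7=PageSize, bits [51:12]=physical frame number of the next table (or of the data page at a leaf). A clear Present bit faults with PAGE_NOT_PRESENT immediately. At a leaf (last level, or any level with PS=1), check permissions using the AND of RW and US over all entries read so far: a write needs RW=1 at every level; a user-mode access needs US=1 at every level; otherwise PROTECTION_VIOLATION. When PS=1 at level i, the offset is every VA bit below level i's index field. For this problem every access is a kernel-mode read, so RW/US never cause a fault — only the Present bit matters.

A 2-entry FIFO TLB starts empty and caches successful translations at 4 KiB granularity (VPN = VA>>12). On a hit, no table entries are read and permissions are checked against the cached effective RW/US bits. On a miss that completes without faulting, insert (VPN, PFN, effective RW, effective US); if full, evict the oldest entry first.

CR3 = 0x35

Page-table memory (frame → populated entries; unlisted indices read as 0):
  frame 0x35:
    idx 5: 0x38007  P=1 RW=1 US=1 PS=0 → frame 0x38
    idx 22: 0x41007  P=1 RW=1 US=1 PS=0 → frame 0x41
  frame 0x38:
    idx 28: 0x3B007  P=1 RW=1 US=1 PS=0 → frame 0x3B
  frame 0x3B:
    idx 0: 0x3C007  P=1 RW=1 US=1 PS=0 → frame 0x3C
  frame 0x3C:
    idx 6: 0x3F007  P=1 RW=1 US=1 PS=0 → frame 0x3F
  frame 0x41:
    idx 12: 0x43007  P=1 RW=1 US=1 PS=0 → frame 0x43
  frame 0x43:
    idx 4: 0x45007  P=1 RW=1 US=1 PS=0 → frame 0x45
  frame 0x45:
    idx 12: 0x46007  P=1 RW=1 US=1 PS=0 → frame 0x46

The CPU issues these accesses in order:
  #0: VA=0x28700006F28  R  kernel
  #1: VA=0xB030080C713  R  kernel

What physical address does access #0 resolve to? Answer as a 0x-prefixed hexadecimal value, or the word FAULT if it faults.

Walk each access:
#0 VA=0x28700006F28 (r,kernel):
  L0 @0x35[5] → 0x38007  P=1,RW=1,US=1,PS=0
  L1 @0x38[28] → 0x3B007  P=1,RW=1,US=1,PS=0
  L2 @0x3B[0] → 0x3C007  P=1,RW=1,US=1,PS=0
  L3 @0x3C[6] → 0x3F007  P=1,RW=1,US=1,PS=0
  ⇒ phys 0x3FF28  [4 reads]
#1 VA=0xB030080C713 (r,kernel):
  L0 @0x35[22] → 0x41007  P=1,RW=1,US=1,PS=0
  L1 @0x41[12] → 0x43007  P=1,RW=1,US=1,PS=0
  L2 @0x43[4] → 0x45007  P=1,RW=1,US=1,PS=0
  L3 @0x45[12] → 0x46007  P=1,RW=1,US=1,PS=0
  ⇒ phys 0x46713  [4 reads]

Access #0 PA: 0x3FF28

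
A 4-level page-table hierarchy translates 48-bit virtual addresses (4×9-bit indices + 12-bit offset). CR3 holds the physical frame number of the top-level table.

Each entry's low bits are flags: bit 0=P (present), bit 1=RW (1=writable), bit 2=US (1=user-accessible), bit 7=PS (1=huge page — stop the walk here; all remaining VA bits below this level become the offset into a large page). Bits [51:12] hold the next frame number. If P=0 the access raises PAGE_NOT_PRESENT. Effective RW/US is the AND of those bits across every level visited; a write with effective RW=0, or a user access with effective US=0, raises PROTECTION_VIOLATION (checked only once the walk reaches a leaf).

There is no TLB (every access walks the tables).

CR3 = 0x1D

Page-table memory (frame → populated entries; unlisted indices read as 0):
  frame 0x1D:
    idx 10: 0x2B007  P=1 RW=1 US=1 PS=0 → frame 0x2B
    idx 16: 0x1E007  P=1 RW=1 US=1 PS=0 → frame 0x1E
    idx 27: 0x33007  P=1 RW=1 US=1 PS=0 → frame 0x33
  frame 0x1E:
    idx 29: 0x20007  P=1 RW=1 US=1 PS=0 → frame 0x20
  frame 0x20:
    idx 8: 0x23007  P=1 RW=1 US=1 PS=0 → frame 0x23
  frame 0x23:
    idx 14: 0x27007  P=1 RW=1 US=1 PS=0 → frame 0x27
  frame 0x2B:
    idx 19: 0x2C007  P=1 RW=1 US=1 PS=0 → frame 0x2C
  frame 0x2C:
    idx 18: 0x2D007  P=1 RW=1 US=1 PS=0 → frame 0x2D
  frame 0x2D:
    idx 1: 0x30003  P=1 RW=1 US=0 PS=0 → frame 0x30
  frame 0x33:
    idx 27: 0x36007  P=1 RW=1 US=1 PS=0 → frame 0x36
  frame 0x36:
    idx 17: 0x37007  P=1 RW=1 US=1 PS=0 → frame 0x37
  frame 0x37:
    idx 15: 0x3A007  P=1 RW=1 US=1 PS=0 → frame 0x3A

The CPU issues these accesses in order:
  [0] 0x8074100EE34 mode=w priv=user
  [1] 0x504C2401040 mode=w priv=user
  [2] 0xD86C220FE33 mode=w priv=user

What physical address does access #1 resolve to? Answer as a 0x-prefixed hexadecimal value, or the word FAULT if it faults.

Per-access translation:
#0 VA=0x8074100EE34 (w,user):
  L0: frame=0x1D idx=16 entry=0x1E007 [P=1 RW=1 US=1 PS=0]
  L1: frame=0x1E idx=29 entry=0x20007 [P=1 RW=1 US=1 PS=0]
  L2: frame=0x20 idx=8 entry=0x23007 [P=1 RW=1 US=1 PS=0]
  L3: frame=0x23 idx=14 entry=0x27007 [P=1 RW=1 US=1 PS=0]
  → PA=0x27E34  (4 entries read)
#1 VA=0x504C2401040 (w,user):
  L0: frame=0x1D idx=10 entry=0x2B007 [P=1 RW=1 US=1 PS=0]
  L1: frame=0x2B idx=19 entry=0x2C007 [P=1 RW=1 US=1 PS=0]
  L2: frame=0x2C idx=18 entry=0x2D007 [P=1 RW=1 US=1 PS=0]
  L3: frame=0x2D idx=1 entry=0x30003 [P=1 RW=1 US=0 PS=0]
  ⇒ fault: PROTECTION_VIOLATION  — 4 lookups
#2 VA=0xD86C220FE33 (w,user):
  L0: frame=0x1D idx=27 entry=0x33007 [P=1 RW=1 US=1 PS=0]
  L1: frame=0x33 idx=27 entry=0x36007 [P=1 RW=1 US=1 PS=0]
  L2: frame=0x36 idx=17 entry=0x37007 [P=1 RW=1 US=1 PS=0]
  L3: frame=0x37 idx=15 entry=0x3A007 [P=1 RW=1 US=1 PS=0]
  → PA=0x3AE33  (4 entries read)

Access #1 PA: FAULT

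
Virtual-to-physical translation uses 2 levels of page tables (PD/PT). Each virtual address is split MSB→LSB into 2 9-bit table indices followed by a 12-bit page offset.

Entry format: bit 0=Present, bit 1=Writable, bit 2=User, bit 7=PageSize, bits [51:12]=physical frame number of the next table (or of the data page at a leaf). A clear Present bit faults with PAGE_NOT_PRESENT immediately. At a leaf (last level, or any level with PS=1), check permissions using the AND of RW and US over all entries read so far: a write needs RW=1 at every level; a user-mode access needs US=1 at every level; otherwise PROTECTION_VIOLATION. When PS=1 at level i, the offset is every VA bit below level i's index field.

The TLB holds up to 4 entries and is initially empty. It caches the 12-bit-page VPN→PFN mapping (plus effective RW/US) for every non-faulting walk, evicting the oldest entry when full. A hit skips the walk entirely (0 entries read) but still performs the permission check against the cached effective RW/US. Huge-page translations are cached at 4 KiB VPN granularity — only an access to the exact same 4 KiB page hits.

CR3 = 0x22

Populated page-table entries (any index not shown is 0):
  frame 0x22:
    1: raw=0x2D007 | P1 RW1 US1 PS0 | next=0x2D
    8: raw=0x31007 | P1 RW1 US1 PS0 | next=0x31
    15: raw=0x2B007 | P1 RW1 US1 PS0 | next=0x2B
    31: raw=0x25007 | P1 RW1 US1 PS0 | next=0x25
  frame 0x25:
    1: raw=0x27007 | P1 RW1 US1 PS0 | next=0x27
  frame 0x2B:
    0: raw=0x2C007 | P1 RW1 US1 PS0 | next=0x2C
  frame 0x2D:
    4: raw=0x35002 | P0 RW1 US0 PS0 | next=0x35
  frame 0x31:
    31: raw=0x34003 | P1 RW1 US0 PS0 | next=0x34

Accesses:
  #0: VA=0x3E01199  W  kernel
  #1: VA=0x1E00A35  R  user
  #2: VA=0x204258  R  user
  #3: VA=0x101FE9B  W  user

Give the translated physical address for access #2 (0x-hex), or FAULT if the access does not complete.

Trace:
#0 VA=0x3E01199 (w,kernel):
  [0] read 0x22 idx=31: raw=0x25007 flags P=1 W=1 U=1 S=0
  [1] read 0x25 idx=1: raw=0x27007 flags P=1 W=1 U=1 S=0
  ⇒ phys 0x27199  [2 reads]
#1 VA=0x1E00A35 (r,user):
  [0] read 0x22 idx=15: raw=0x2B007 flags P=1 W=1 U=1 S=0
  [1] read 0x2B idx=0: raw=0x2C007 flags P=1 W=1 U=1 S=0
  ⇒ phys 0x2CA35  [2 reads]
#2 VA=0x204258 (r,user):
  [0] read 0x22 idx=1: raw=0x2D007 flags P=1 W=1 U=1 S=0
  [1] read 0x2D idx=4: raw=0x35002 flags P=0 W=1 U=0 S=0
  ⇒ fault: PAGE_NOT_PRESENT  — 2 lookups
#3 VA=0x101FE9B (w,user):
  [0] read 0x22 idx=8: raw=0x31007 flags P=1 W=1 U=1 S=0
  [1] read 0x31 idx=31: raw=0x34003 flags P=1 W=1 U=0 S=0
  ⇒ fault: PROTECTION_VIOLATION  — 2 lookups

Access #2 PA: FAULT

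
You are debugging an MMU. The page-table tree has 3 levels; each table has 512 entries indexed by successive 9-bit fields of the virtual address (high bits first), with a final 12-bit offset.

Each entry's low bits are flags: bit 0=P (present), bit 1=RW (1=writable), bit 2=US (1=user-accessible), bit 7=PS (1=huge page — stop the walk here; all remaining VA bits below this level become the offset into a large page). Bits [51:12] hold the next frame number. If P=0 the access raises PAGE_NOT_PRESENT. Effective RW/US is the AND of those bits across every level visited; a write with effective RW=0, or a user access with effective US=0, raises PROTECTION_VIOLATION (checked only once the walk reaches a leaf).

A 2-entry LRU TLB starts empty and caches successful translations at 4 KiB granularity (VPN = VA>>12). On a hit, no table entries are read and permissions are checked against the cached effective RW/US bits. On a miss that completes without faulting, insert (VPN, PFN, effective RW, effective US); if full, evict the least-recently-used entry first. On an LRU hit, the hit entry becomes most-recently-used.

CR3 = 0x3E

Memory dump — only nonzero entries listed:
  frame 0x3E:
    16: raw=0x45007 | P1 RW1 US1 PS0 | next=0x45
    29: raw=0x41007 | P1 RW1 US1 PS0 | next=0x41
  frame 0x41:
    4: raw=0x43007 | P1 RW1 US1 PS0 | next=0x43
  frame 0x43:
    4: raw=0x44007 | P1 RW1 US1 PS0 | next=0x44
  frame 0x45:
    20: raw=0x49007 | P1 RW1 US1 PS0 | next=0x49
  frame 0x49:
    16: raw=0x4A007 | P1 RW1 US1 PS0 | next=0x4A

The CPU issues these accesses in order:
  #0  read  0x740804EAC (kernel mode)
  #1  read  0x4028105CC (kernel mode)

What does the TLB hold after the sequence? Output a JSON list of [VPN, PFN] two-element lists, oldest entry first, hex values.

Per-access translation:
#0 VA=0x740804EAC (r,kernel):
  L0 @0x3E[29] → 0x41007  P=1,RW=1,US=1,PS=0
  L1 @0x41[4] → 0x43007  P=1,RW=1,US=1,PS=0
  L2 @0x43[4] → 0x44007  P=1,RW=1,US=1,PS=0
  ✓ 0x44EAC  — 3 lookups
#1 VA=0x4028105CC (r,kernel):
  L0 @0x3E[16] → 0x45007  P=1,RW=1,US=1,PS=0
  L1 @0x45[20] → 0x49007  P=1,RW=1,US=1,PS=0
  L2 @0x49[16] → 0x4A007  P=1,RW=1,US=1,PS=0
  ✓ 0x4A5CC  — 3 lookups

TLB: [["0x740804", "0x44"], ["0x402810", "0x4A"]]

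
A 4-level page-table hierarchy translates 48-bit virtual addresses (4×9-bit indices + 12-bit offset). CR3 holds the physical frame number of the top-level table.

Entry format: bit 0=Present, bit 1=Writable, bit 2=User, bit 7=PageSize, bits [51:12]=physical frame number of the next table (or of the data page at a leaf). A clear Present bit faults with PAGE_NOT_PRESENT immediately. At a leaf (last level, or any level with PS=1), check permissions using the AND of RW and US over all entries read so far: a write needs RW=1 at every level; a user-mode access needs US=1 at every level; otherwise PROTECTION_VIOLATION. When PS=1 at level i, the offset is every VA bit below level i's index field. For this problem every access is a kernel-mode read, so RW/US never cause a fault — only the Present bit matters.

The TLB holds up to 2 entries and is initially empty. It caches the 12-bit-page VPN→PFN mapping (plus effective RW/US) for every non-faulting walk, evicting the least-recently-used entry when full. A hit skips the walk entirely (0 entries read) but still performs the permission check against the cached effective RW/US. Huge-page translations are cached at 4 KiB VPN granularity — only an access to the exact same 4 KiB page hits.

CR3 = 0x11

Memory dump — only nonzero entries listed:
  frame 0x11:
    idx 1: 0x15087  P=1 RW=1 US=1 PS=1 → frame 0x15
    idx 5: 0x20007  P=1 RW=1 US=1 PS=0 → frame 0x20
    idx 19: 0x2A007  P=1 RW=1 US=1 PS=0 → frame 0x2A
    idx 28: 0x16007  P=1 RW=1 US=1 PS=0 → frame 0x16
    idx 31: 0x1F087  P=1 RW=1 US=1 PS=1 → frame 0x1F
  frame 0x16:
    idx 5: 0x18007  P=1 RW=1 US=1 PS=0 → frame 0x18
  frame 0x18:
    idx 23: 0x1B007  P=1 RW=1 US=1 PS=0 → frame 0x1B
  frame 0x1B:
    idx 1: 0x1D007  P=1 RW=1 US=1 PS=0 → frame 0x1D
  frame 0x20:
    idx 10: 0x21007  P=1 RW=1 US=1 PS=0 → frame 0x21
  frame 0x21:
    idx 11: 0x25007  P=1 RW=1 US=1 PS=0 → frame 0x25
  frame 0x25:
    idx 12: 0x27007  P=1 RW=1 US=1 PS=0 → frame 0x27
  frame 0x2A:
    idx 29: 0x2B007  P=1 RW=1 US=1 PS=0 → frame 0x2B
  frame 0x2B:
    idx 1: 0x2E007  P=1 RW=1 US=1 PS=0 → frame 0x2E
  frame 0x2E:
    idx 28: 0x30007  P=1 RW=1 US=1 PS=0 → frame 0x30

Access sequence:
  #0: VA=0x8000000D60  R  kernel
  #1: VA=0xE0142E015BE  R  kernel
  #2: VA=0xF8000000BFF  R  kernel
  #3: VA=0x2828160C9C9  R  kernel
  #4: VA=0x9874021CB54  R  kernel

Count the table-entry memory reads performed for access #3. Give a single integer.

Per-access translation:
#0 VA=0x8000000D60 (r,kernel):
  L0 @0x11[1] → 0x15087  P=1,RW=1,US=1,PS=1
  ⇒ phys 0x15D60 (huge @L0)  [1 reads]
#1 VA=0xE0142E015BE (r,kernel):
  L0 @0x11[28] → 0x16007  P=1,RW=1,US=1,PS=0
  L1 @0x16[5] → 0x18007  P=1,RW=1,US=1,PS=0
  L2 @0x18[23] → 0x1B007  P=1,RW=1,US=1,PS=0
  L3 @0x1B[1] → 0x1D007  P=1,RW=1,US=1,PS=0
  ⇒ phys 0x1D5BE  [4 reads]
#2 VA=0xF8000000BFF (r,kernel):
  L0 @0x11[31] → 0x1F087  P=1,RW=1,US=1,PS=1
  ⇒ phys 0x1FBFF (huge @L0)  [1 reads]
#3 VA=0x2828160C9C9 (r,kernel):
  L0 @0x11[5] → 0x20007  P=1,RW=1,US=1,PS=0
  L1 @0x20[10] → 0x21007  P=1,RW=1,US=1,PS=0
  L2 @0x21[11] → 0x25007  P=1,RW=1,US=1,PS=0
  L3 @0x25[12] → 0x27007  P=1,RW=1,US=1,PS=0
  ⇒ phys 0x279C9  [4 reads]
#4 VA=0x9874021CB54 (r,kernel):
  L0 @0x11[19] → 0x2A007  P=1,RW=1,US=1,PS=0
  L1 @0x2A[29] → 0x2B007  P=1,RW=1,US=1,PS=0
  L2 @0x2B[1] → 0x2E007  P=1,RW=1,US=1,PS=0
  L3 @0x2E[28] → 0x30007  P=1,RW=1,US=1,PS=0
  ⇒ phys 0x30B54  [4 reads]

Entries read for #3: 4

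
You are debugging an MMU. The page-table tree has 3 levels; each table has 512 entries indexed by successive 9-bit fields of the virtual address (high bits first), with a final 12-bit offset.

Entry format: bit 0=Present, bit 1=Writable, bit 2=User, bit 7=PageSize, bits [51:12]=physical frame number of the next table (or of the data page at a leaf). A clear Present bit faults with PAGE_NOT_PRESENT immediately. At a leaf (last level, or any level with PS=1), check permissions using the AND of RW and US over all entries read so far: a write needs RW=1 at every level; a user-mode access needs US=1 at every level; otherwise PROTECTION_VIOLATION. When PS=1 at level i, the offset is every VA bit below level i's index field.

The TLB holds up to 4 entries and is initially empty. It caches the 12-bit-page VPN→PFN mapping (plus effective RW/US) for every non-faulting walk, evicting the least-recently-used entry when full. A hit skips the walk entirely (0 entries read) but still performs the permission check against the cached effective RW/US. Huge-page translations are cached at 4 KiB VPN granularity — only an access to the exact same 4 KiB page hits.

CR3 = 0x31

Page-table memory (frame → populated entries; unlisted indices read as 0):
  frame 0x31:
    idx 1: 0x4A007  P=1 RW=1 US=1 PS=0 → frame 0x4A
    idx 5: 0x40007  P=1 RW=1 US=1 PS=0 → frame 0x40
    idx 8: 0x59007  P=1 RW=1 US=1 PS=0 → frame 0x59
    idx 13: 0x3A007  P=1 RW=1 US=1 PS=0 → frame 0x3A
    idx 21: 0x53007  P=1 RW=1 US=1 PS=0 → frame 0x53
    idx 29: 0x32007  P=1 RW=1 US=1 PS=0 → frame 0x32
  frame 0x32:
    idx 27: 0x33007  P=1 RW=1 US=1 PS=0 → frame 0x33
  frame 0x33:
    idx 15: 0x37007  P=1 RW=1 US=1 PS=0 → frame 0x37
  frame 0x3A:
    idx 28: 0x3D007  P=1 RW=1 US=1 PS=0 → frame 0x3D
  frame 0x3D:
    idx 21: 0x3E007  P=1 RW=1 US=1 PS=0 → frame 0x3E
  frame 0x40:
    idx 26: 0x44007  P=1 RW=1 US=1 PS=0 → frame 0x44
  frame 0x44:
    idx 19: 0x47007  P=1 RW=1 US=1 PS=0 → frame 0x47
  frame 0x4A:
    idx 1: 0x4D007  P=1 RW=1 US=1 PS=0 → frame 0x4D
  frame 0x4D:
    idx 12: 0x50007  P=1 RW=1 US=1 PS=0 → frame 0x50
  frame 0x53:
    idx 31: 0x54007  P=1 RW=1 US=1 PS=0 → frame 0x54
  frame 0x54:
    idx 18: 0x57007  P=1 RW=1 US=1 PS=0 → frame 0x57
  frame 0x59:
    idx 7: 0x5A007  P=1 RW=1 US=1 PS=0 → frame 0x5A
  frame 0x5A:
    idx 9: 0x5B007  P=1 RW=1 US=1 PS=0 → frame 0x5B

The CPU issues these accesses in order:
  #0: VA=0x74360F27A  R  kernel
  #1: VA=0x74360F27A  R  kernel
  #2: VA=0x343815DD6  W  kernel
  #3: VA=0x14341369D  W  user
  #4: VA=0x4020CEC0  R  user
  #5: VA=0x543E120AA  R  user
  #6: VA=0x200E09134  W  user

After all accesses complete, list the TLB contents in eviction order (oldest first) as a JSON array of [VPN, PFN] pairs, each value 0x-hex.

Per-access translation:
#0 VA=0x74360F27A (r,kernel):
  L0: frame=0x31 idx=29 entry=0x32007 [P=1 RW=1 US=1 PS=0]
  L1: frame=0x32 idx=27 entry=0x33007 [P=1 RW=1 US=1 PS=0]
  L2: frame=0x33 idx=15 entry=0x37007 [P=1 RW=1 US=1 PS=0]
  ⇒ phys 0x3727A  [3 reads]
#1 VA=0x74360F27A (r,kernel):
  TLB hit vpn=0x74360F → PA=0x3727A
#2 VA=0x343815DD6 (w,kernel):
  L0: frame=0x31 idx=13 entry=0x3A007 [P=1 RW=1 US=1 PS=0]
  L1: frame=0x3A idx=28 entry=0x3D007 [P=1 RW=1 US=1 PS=0]
  L2: frame=0x3D idx=21 entry=0x3E007 [P=1 RW=1 US=1 PS=0]
  ⇒ phys 0x3EDD6  [3 reads]
#3 VA=0x14341369D (w,user):
  L0: frame=0x31 idx=5 entry=0x40007 [P=1 RW=1 US=1 PS=0]
  L1: frame=0x40 idx=26 entry=0x44007 [P=1 RW=1 US=1 PS=0]
  L2: frame=0x44 idx=19 entry=0x47007 [P=1 RW=1 US=1 PS=0]
  ⇒ phys 0x4769D  [3 reads]
#4 VA=0x4020CEC0 (r,user):
  L0: frame=0x31 idx=1 entry=0x4A007 [P=1 RW=1 US=1 PS=0]
  L1: frame=0x4A idx=1 entry=0x4D007 [P=1 RW=1 US=1 PS=0]
  L2: frame=0x4D idx=12 entry=0x50007 [P=1 RW=1 US=1 PS=0]
  ⇒ phys 0x50EC0  [3 reads]
#5 VA=0x543E120AA (r,user):
  L0: frame=0x31 idx=21 entry=0x53007 [P=1 RW=1 US=1 PS=0]
  L1: frame=0x53 idx=31 entry=0x54007 [P=1 RW=1 US=1 PS=0]
  L2: frame=0x54 idx=18 entry=0x57007 [P=1 RW=1 US=1 PS=0]
  ⇒ phys 0x570AA  [3 reads]
#6 VA=0x200E09134 (w,user):
  L0: frame=0x31 idx=8 entry=0x59007 [P=1 RW=1 US=1 PS=0]
  L1: frame=0x59 idx=7 entry=0x5A007 [P=1 RW=1 US=1 PS=0]
  L2: frame=0x5A idx=9 entry=0x5B007 [P=1 RW=1 US=1 PS=0]
  ⇒ phys 0x5B134  [3 reads]

TLB: [["0x143413", "0x47"], ["0x4020C", "0x50"], ["0x543E12", "0x57"], ["0x200E09", "0x5B"]]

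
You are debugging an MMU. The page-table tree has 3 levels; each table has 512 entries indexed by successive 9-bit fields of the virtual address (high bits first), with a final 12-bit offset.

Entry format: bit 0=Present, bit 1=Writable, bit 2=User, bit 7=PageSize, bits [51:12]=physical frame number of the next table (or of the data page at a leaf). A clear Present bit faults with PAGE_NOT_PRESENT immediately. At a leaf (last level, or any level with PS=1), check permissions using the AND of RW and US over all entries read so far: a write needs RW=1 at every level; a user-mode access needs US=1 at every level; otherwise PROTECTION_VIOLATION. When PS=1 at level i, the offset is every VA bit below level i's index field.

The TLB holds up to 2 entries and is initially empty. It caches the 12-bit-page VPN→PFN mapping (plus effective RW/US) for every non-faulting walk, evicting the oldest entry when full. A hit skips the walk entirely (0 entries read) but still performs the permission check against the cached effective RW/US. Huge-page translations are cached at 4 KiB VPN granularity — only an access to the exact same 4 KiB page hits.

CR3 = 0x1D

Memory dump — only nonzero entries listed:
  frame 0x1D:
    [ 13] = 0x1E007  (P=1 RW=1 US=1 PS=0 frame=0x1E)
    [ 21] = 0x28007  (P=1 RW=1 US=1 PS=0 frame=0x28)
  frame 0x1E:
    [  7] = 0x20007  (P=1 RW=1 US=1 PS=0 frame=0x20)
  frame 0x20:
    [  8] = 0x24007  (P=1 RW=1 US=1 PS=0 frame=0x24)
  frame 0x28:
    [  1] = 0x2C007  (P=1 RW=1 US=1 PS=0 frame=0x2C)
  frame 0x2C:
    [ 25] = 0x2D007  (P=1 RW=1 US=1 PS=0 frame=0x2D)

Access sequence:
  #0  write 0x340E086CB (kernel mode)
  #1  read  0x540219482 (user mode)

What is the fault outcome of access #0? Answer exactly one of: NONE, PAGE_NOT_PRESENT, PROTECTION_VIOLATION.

Per-access translation:
#0 VA=0x340E086CB (w,kernel):
  L0: frame=0x1D idx=13 entry=0x1E007 [P=1 RW=1 US=1 PS=0]
  L1: frame=0x1E idx=7 entry=0x20007 [P=1 RW=1 US=1 PS=0]
  L2: frame=0x20 idx=8 entry=0x24007 [P=1 RW=1 US=1 PS=0]
  ✓ 0x246CB  — 3 lookups
#1 VA=0x540219482 (r,user):
  L0: frame=0x1D idx=21 entry=0x28007 [P=1 RW=1 US=1 PS=0]
  L1: frame=0x28 idx=1 entry=0x2C007 [P=1 RW=1 US=1 PS=0]
  L2: frame=0x2C idx=25 entry=0x2D007 [P=1 RW=1 US=1 PS=0]
  ✓ 0x2D482  — 3 lookups

Access #0 fault: NONE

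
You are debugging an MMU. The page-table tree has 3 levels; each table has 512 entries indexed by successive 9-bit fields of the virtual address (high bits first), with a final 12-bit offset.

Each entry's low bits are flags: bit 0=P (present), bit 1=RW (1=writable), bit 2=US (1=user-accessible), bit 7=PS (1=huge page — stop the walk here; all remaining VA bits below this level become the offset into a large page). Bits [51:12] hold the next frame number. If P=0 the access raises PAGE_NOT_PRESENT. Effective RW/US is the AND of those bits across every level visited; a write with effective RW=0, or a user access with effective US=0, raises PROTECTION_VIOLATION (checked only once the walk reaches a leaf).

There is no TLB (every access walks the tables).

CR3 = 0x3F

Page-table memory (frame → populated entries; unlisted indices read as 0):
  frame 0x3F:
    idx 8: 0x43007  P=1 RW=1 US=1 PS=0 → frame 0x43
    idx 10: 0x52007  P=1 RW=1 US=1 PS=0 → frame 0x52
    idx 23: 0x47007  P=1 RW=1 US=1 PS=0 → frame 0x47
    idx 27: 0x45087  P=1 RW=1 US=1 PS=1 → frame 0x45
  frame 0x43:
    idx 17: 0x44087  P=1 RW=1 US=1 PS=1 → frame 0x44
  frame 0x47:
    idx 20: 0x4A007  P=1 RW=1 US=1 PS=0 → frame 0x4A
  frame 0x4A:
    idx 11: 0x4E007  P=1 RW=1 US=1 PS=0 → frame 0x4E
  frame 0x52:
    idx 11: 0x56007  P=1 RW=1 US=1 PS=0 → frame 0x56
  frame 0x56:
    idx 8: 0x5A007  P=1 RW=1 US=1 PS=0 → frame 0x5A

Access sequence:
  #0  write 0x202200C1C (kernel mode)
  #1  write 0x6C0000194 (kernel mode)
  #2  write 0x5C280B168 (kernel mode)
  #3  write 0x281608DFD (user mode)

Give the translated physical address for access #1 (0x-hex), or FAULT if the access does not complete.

Trace:
#0 VA=0x202200C1C (w,kernel):
  [0] read 0x3F idx=8: raw=0x43007 flags P=1 W=1 U=1 S=0
  [1] read 0x43 idx=17: raw=0x44087 flags P=1 W=1 U=1 S=1
  ✓ 0x44C1C (huge @L1)  — 2 lookups
#1 VA=0x6C0000194 (w,kernel):
  [0] read 0x3F idx=27: raw=0x45087 flags P=1 W=1 U=1 S=1
  ✓ 0x45194 (huge @L0)  — 1 lookups
#2 VA=0x5C280B168 (w,kernel):
  [0] read 0x3F idx=23: raw=0x47007 flags P=1 W=1 U=1 S=0
  [1] read 0x47 idx=20: raw=0x4A007 flags P=1 W=1 U=1 S=0
  [2] read 0x4A idx=11: raw=0x4E007 flags P=1 W=1 U=1 S=0
  ✓ 0x4E168  — 3 lookups
#3 VA=0x281608DFD (w,user):
  [0] read 0x3F idx=10: raw=0x52007 flags P=1 W=1 U=1 S=0
  [1] read 0x52 idx=11: raw=0x56007 flags P=1 W=1 U=1 S=0
  [2] read 0x56 idx=8: raw=0x5A007 flags P=1 W=1 U=1 S=0
  ✓ 0x5ADFD  — 3 lookups

Access #1 PA: 0x45194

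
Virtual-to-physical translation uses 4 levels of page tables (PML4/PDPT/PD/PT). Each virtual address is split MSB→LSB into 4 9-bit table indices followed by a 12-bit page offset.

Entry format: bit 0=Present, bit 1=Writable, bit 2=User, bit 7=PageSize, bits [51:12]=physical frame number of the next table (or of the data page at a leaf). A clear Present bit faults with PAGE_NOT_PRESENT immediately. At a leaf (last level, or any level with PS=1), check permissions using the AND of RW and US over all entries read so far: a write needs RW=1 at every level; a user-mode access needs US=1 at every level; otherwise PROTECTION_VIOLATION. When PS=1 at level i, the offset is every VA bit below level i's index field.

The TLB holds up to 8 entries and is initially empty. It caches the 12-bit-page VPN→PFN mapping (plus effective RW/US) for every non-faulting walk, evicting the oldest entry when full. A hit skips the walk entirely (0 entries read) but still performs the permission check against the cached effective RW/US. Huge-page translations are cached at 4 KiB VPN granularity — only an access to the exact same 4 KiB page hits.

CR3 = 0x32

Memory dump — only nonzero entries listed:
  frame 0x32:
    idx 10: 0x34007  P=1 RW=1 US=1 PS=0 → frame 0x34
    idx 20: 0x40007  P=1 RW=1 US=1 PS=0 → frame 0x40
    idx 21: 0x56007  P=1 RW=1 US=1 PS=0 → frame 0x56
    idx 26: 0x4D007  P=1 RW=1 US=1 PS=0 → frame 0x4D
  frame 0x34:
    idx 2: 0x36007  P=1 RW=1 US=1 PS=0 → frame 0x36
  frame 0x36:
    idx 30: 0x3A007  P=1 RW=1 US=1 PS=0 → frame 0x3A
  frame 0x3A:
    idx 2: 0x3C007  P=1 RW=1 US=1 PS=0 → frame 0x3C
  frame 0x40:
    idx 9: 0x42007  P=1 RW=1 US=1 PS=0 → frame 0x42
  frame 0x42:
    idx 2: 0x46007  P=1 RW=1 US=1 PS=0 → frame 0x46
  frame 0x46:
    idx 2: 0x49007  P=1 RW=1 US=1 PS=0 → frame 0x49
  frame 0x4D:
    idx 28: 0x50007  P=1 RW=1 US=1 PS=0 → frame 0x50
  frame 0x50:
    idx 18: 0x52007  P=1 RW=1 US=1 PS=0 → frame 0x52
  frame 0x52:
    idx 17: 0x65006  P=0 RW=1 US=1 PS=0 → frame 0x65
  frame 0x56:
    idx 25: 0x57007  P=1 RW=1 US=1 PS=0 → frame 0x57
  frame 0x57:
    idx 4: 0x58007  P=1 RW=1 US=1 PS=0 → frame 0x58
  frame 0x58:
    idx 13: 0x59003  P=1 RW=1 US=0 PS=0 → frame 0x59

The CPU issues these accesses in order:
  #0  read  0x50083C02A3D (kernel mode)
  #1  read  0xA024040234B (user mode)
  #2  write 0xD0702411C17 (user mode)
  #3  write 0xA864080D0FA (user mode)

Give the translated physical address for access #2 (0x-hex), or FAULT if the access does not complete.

Per-access translation:
#0 VA=0x50083C02A3D (r,kernel):
  L0: frame=0x32 idx=10 entry=0x34007 [P=1 RW=1 US=1 PS=0]
  L1: frame=0x34 idx=2 entry=0x36007 [P=1 RW=1 US=1 PS=0]
  L2: frame=0x36 idx=30 entry=0x3A007 [P=1 RW=1 US=1 PS=0]
  L3: frame=0x3A idx=2 entry=0x3C007 [P=1 RW=1 US=1 PS=0]
  → PA=0x3CA3D  (4 entries read)
#1 VA=0xA024040234B (r,user):
  L0: frame=0x32 idx=20 entry=0x40007 [P=1 RW=1 US=1 PS=0]
  L1: frame=0x40 idx=9 entry=0x42007 [P=1 RW=1 US=1 PS=0]
  L2: frame=0x42 idx=2 entry=0x46007 [P=1 RW=1 US=1 PS=0]
  L3: frame=0x46 idx=2 entry=0x49007 [P=1 RW=1 US=1 PS=0]
  → PA=0x4934B  (4 entries read)
#2 VA=0xD0702411C17 (w,user):
  L0: frame=0x32 idx=26 entry=0x4D007 [P=1 RW=1 US=1 PS=0]
  L1: frame=0x4D idx=28 entry=0x50007 [P=1 RW=1 US=1 PS=0]
  L2: frame=0x50 idx=18 entry=0x52007 [P=1 RW=1 US=1 PS=0]
  L3: frame=0x52 idx=17 entry=0x65006 [P=0 RW=1 US=1 PS=0]
  ⇒ fault: PAGE_NOT_PRESENT  — 4 lookups
#3 VA=0xA864080D0FA (w,user):
  L0: frame=0x32 idx=21 entry=0x56007 [P=1 RW=1 US=1 PS=0]
  L1: frame=0x56 idx=25 entry=0x57007 [P=1 RW=1 US=1 PS=0]
  L2: frame=0x57 idx=4 entry=0x58007 [P=1 RW=1 US=1 PS=0]
  L3: frame=0x58 idx=13 entry=0x59003 [P=1 RW=1 US=0 PS=0]
  ⇒ fault: PROTECTION_VIOLATION  — 4 lookups

Access #2 PA: FAULT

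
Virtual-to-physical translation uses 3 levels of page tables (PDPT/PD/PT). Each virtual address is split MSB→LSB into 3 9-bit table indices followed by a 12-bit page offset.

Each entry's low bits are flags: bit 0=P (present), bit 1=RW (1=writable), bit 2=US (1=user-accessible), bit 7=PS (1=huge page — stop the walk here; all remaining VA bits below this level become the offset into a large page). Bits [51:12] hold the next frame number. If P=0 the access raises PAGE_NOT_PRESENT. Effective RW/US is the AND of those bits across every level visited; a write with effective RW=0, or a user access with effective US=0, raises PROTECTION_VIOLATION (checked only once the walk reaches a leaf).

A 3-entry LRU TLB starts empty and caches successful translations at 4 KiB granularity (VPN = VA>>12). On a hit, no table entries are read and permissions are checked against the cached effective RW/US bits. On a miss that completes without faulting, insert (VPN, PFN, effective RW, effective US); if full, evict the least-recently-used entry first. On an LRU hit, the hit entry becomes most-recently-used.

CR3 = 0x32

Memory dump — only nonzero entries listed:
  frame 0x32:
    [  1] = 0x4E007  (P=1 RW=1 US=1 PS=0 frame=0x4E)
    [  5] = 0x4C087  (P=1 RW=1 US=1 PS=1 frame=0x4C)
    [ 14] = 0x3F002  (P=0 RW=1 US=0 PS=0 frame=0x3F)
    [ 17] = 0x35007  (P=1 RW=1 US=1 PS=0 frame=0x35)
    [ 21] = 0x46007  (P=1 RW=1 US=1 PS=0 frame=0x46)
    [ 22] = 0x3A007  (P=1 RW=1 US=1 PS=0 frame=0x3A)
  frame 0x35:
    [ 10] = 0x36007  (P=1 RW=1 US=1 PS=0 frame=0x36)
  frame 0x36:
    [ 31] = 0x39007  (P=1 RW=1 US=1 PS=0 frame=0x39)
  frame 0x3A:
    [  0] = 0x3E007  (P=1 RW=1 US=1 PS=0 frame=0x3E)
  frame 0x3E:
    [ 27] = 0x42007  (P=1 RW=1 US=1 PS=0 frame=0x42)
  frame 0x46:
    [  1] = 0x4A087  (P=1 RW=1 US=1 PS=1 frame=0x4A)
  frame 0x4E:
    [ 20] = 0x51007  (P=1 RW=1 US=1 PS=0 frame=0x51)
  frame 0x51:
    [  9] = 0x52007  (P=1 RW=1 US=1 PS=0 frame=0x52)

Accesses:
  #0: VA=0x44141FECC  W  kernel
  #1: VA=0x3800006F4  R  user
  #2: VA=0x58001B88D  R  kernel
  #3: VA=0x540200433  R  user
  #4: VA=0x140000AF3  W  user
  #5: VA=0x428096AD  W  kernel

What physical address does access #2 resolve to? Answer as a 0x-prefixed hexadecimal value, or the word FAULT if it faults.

Trace:
#0 VA=0x44141FECC (w,kernel):
  L0: frame=0x32 idx=17 entry=0x35007 [P=1 RW=1 US=1 PS=0]
  L1: frame=0x35 idx=10 entry=0x36007 [P=1 RW=1 US=1 PS=0]
  L2: frame=0x36 idx=31 entry=0x39007 [P=1 RW=1 US=1 PS=0]
  ✓ 0x39ECC  — 3 lookups
#1 VA=0x3800006F4 (r,user):
  L0: frame=0x32 idx=14 entry=0x3F002 [P=0 RW=1 US=0 PS=0]
  ⇒ fault: PAGE_NOT_PRESENT  — 1 lookups
#2 VA=0x58001B88D (r,kernel):
  L0: frame=0x32 idx=22 entry=0x3A007 [P=1 RW=1 US=1 PS=0]
  L1: frame=0x3A idx=0 entry=0x3E007 [P=1 RW=1 US=1 PS=0]
  L2: frame=0x3E idx=27 entry=0x42007 [P=1 RW=1 US=1 PS=0]
  ✓ 0x4288D  — 3 lookups
#3 VA=0x540200433 (r,user):
  L0: frame=0x32 idx=21 entry=0x46007 [P=1 RW=1 US=1 PS=0]
  L1: frame=0x46 idx=1 entry=0x4A087 [P=1 RW=1 US=1 PS=1]
  ✓ 0x4A433 (huge @L1)  — 2 lookups
#4 VA=0x140000AF3 (w,user):
  L0: frame=0x32 idx=5 entry=0x4C087 [P=1 RW=1 US=1 PS=1]
  ✓ 0x4CAF3 (huge @L0)  — 1 lookups
#5 VA=0x428096AD (w,kernel):
  L0: frame=0x32 idx=1 entry=0x4E007 [P=1 RW=1 US=1 PS=0]
  L1: frame=0x4E idx=20 entry=0x51007 [P=1 RW=1 US=1 PS=0]
  L2: frame=0x51 idx=9 entry=0x52007 [P=1 RW=1 US=1 PS=0]
  ✓ 0x526AD  — 3 lookups

Access #2 PA: 0x4288D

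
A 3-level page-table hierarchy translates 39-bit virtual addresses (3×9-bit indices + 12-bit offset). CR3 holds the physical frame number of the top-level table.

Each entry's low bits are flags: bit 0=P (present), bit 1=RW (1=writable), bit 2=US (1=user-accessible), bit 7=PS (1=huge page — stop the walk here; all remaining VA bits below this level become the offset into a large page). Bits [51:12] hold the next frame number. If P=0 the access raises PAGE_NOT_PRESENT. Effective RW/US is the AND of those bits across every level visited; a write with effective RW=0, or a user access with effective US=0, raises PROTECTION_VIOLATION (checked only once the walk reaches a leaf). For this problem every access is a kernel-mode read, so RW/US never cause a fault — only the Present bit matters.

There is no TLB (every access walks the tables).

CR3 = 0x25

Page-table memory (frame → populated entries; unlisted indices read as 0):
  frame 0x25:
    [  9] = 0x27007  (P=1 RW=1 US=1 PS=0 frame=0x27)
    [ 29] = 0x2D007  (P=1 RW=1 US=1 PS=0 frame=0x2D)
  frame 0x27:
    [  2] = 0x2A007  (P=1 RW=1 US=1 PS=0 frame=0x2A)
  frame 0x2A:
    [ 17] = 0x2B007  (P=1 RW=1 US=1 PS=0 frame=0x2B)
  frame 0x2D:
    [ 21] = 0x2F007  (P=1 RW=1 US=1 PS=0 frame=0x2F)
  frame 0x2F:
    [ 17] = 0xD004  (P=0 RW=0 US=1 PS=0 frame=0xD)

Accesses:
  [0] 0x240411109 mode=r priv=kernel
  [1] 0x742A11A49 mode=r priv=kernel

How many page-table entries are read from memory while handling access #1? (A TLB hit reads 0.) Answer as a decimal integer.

Walk each access:
#0 VA=0x240411109 (r,kernel):
  lvl0: tbl 0x25, slot 9 ⇒ 0x27007 (P1/RW1/US1/PS0)
  lvl1: tbl 0x27, slot 2 ⇒ 0x2A007 (P1/RW1/US1/PS0)
  lvl2: tbl 0x2A, slot 17 ⇒ 0x2B007 (P1/RW1/US1/PS0)
  ✓ 0x2B109  — 3 lookups
#1 VA=0x742A11A49 (r,kernel):
  lvl0: tbl 0x25, slot 29 ⇒ 0x2D007 (P1/RW1/US1/PS0)
  lvl1: tbl 0x2D, slot 21 ⇒ 0x2F007 (P1/RW1/US1/PS0)
  lvl2: tbl 0x2F, slot 17 ⇒ 0xD004 (P0/RW0/US1/PS0)
  ✗ PAGE_NOT_PRESENT  [3 reads]

Entries read for #1: 3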